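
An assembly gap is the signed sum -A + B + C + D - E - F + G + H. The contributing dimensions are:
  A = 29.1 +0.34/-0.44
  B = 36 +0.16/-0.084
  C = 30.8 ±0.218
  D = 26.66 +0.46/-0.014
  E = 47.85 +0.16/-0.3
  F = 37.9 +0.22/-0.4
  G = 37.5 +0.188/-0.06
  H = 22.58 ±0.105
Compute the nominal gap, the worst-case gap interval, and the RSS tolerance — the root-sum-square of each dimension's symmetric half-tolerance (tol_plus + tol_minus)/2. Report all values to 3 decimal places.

Stack each dimension's contribution:
  -A: nom -29.100 → Σnom=-29.100; wc +0.440/-0.340 → slack +0.440/-0.340; half-tol=0.390, Σhalf²=0.152100
  +B: nom +36.000 → Σnom=6.900; wc +0.160/-0.084 → slack +0.600/-0.424; half-tol=0.122, Σhalf²=0.166984
  +C: nom +30.800 → Σnom=37.700; wc +0.218/-0.218 → slack +0.818/-0.642; half-tol=0.218, Σhalf²=0.214508
  +D: nom +26.660 → Σnom=64.360; wc +0.460/-0.014 → slack +1.278/-0.656; half-tol=0.237, Σhalf²=0.270677
  -E: nom -47.850 → Σnom=16.510; wc +0.300/-0.160 → slack +1.578/-0.816; half-tol=0.230, Σhalf²=0.323577
  -F: nom -37.900 → Σnom=-21.390; wc +0.400/-0.220 → slack +1.978/-1.036; half-tol=0.310, Σhalf²=0.419677
  +G: nom +37.500 → Σnom=16.110; wc +0.188/-0.060 → slack +2.166/-1.096; half-tol=0.124, Σhalf²=0.435053
  +H: nom +22.580 → Σnom=38.690; wc +0.105/-0.105 → slack +2.271/-1.201; half-tol=0.105, Σhalf²=0.446078
Nominal = 38.690. Worst-case = [38.690 - 1.201, 38.690 + 2.271] = [37.489, 40.961]. RSS = √0.446078 = 0.668.

nominal=38.690 wc=[37.489,40.961] rss=0.668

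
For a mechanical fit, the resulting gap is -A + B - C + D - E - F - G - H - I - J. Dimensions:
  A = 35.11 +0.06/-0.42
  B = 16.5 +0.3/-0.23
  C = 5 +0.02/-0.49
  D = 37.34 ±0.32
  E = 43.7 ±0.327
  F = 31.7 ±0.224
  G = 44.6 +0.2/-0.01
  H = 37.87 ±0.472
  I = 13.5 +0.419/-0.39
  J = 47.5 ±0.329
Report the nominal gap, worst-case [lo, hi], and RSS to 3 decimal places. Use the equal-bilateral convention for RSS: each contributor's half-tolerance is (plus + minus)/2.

Stack each dimension's contribution:
  -A: nom -35.110 → Σnom=-35.110; wc +0.420/-0.060 → slack +0.420/-0.060; half-tol=0.240, Σhalf²=0.057600
  +B: nom +16.500 → Σnom=-18.610; wc +0.300/-0.230 → slack +0.720/-0.290; half-tol=0.265, Σhalf²=0.127825
  -C: nom -5.000 → Σnom=-23.610; wc +0.490/-0.020 → slack +1.210/-0.310; half-tol=0.255, Σhalf²=0.192850
  +D: nom +37.340 → Σnom=13.730; wc +0.320/-0.320 → slack +1.530/-0.630; half-tol=0.320, Σhalf²=0.295250
  -E: nom -43.700 → Σnom=-29.970; wc +0.327/-0.327 → slack +1.857/-0.957; half-tol=0.327, Σhalf²=0.402179
  -F: nom -31.700 → Σnom=-61.670; wc +0.224/-0.224 → slack +2.081/-1.181; half-tol=0.224, Σhalf²=0.452355
  -G: nom -44.600 → Σnom=-106.270; wc +0.010/-0.200 → slack +2.091/-1.381; half-tol=0.105, Σhalf²=0.463380
  -H: nom -37.870 → Σnom=-144.140; wc +0.472/-0.472 → slack +2.563/-1.853; half-tol=0.472, Σhalf²=0.686164
  -I: nom -13.500 → Σnom=-157.640; wc +0.390/-0.419 → slack +2.953/-2.272; half-tol=0.404, Σhalf²=0.849784
  -J: nom -47.500 → Σnom=-205.140; wc +0.329/-0.329 → slack +3.282/-2.601; half-tol=0.329, Σhalf²=0.958025
Nominal = -205.140. Worst-case = [-205.140 - 2.601, -205.140 + 3.282] = [-207.741, -201.858]. RSS = √0.958025 = 0.979.

nominal=-205.140 wc=[-207.741,-201.858] rss=0.979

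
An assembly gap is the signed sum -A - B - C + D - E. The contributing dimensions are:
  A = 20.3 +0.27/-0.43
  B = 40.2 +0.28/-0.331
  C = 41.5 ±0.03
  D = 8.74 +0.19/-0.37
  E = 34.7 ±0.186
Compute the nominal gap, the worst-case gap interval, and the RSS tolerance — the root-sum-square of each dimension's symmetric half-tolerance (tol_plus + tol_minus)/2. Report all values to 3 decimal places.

Stack each dimension's contribution:
  -A: nom -20.300 → Σnom=-20.300; wc +0.430/-0.270 → slack +0.430/-0.270; half-tol=0.350, Σhalf²=0.122500
  -B: nom -40.200 → Σnom=-60.500; wc +0.331/-0.280 → slack +0.761/-0.550; half-tol=0.305, Σhalf²=0.215830
  -C: nom -41.500 → Σnom=-102.000; wc +0.030/-0.030 → slack +0.791/-0.580; half-tol=0.030, Σhalf²=0.216730
  +D: nom +8.740 → Σnom=-93.260; wc +0.190/-0.370 → slack +0.981/-0.950; half-tol=0.280, Σhalf²=0.295130
  -E: nom -34.700 → Σnom=-127.960; wc +0.186/-0.186 → slack +1.167/-1.136; half-tol=0.186, Σhalf²=0.329726
Nominal = -127.960. Worst-case = [-127.960 - 1.136, -127.960 + 1.167] = [-129.096, -126.793]. RSS = √0.329726 = 0.574.

nominal=-127.960 wc=[-129.096,-126.793] rss=0.574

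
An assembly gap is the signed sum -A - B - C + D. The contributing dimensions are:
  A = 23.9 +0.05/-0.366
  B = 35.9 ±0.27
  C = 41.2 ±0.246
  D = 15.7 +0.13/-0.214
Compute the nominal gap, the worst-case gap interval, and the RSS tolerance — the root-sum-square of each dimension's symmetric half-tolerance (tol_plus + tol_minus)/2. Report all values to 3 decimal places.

Stack each dimension's contribution:
  -A: nom -23.900 → Σnom=-23.900; wc +0.366/-0.050 → slack +0.366/-0.050; half-tol=0.208, Σhalf²=0.043264
  -B: nom -35.900 → Σnom=-59.800; wc +0.270/-0.270 → slack +0.636/-0.320; half-tol=0.270, Σhalf²=0.116164
  -C: nom -41.200 → Σnom=-101.000; wc +0.246/-0.246 → slack +0.882/-0.566; half-tol=0.246, Σhalf²=0.176680
  +D: nom +15.700 → Σnom=-85.300; wc +0.130/-0.214 → slack +1.012/-0.780; half-tol=0.172, Σhalf²=0.206264
Nominal = -85.300. Worst-case = [-85.300 - 0.780, -85.300 + 1.012] = [-86.080, -84.288]. RSS = √0.206264 = 0.454.

nominal=-85.300 wc=[-86.080,-84.288] rss=0.454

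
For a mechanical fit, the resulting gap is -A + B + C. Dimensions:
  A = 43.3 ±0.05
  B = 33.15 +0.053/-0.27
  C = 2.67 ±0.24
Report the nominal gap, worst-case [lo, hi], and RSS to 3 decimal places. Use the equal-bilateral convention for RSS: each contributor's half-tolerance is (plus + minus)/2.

nominal=-7.480 wc=[-8.040,-7.137] rss=0.294

Stack each dimension's contribution:
  -A: nom -43.300 → Σnom=-43.300; wc +0.050/-0.050 → slack +0.050/-0.050; half-tol=0.050, Σhalf²=0.002500
  +B: nom +33.150 → Σnom=-10.150; wc +0.053/-0.270 → slack +0.103/-0.320; half-tol=0.162, Σhalf²=0.028582
  +C: nom +2.670 → Σnom=-7.480; wc +0.240/-0.240 → slack +0.343/-0.560; half-tol=0.240, Σhalf²=0.086182
Nominal = -7.480. Worst-case = [-7.480 - 0.560, -7.480 + 0.343] = [-8.040, -7.137]. RSS = √0.086182 = 0.294.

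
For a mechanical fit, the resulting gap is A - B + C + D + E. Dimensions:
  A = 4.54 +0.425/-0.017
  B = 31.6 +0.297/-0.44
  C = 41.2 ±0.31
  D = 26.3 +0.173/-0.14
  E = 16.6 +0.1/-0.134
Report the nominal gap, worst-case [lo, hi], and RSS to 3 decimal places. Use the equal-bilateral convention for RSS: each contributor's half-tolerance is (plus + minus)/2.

Stack each dimension's contribution:
  +A: nom +4.540 → Σnom=4.540; wc +0.425/-0.017 → slack +0.425/-0.017; half-tol=0.221, Σhalf²=0.048841
  -B: nom -31.600 → Σnom=-27.060; wc +0.440/-0.297 → slack +0.865/-0.314; half-tol=0.368, Σhalf²=0.184633
  +C: nom +41.200 → Σnom=14.140; wc +0.310/-0.310 → slack +1.175/-0.624; half-tol=0.310, Σhalf²=0.280733
  +D: nom +26.300 → Σnom=40.440; wc +0.173/-0.140 → slack +1.348/-0.764; half-tol=0.157, Σhalf²=0.305225
  +E: nom +16.600 → Σnom=57.040; wc +0.100/-0.134 → slack +1.448/-0.898; half-tol=0.117, Σhalf²=0.318914
Nominal = 57.040. Worst-case = [57.040 - 0.898, 57.040 + 1.448] = [56.142, 58.488]. RSS = √0.318914 = 0.565.

nominal=57.040 wc=[56.142,58.488] rss=0.565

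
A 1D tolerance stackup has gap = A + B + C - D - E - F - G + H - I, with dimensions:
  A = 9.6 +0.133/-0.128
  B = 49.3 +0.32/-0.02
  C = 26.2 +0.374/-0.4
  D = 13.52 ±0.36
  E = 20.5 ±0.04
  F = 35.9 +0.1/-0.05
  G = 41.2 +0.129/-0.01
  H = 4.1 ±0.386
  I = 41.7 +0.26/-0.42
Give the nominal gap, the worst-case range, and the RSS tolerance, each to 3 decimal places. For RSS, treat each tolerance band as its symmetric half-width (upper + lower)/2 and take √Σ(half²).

Stack each dimension's contribution:
  +A: nom +9.600 → Σnom=9.600; wc +0.133/-0.128 → slack +0.133/-0.128; half-tol=0.131, Σhalf²=0.017030
  +B: nom +49.300 → Σnom=58.900; wc +0.320/-0.020 → slack +0.453/-0.148; half-tol=0.170, Σhalf²=0.045930
  +C: nom +26.200 → Σnom=85.100; wc +0.374/-0.400 → slack +0.827/-0.548; half-tol=0.387, Σhalf²=0.195699
  -D: nom -13.520 → Σnom=71.580; wc +0.360/-0.360 → slack +1.187/-0.908; half-tol=0.360, Σhalf²=0.325299
  -E: nom -20.500 → Σnom=51.080; wc +0.040/-0.040 → slack +1.227/-0.948; half-tol=0.040, Σhalf²=0.326899
  -F: nom -35.900 → Σnom=15.180; wc +0.050/-0.100 → slack +1.277/-1.048; half-tol=0.075, Σhalf²=0.332524
  -G: nom -41.200 → Σnom=-26.020; wc +0.010/-0.129 → slack +1.287/-1.177; half-tol=0.070, Σhalf²=0.337355
  +H: nom +4.100 → Σnom=-21.920; wc +0.386/-0.386 → slack +1.673/-1.563; half-tol=0.386, Σhalf²=0.486351
  -I: nom -41.700 → Σnom=-63.620; wc +0.420/-0.260 → slack +2.093/-1.823; half-tol=0.340, Σhalf²=0.601951
Nominal = -63.620. Worst-case = [-63.620 - 1.823, -63.620 + 2.093] = [-65.443, -61.527]. RSS = √0.601951 = 0.776.

nominal=-63.620 wc=[-65.443,-61.527] rss=0.776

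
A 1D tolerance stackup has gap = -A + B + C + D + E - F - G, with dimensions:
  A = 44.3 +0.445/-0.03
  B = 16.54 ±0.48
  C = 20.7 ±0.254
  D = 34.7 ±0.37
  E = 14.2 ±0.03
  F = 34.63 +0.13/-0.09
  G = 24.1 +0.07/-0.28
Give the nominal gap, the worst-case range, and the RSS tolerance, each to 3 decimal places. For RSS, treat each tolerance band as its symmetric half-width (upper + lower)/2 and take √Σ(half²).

nominal=-16.890 wc=[-18.669,-15.356] rss=0.729

Stack each dimension's contribution:
  -A: nom -44.300 → Σnom=-44.300; wc +0.030/-0.445 → slack +0.030/-0.445; half-tol=0.237, Σhalf²=0.056406
  +B: nom +16.540 → Σnom=-27.760; wc +0.480/-0.480 → slack +0.510/-0.925; half-tol=0.480, Σhalf²=0.286806
  +C: nom +20.700 → Σnom=-7.060; wc +0.254/-0.254 → slack +0.764/-1.179; half-tol=0.254, Σhalf²=0.351322
  +D: nom +34.700 → Σnom=27.640; wc +0.370/-0.370 → slack +1.134/-1.549; half-tol=0.370, Σhalf²=0.488222
  +E: nom +14.200 → Σnom=41.840; wc +0.030/-0.030 → slack +1.164/-1.579; half-tol=0.030, Σhalf²=0.489122
  -F: nom -34.630 → Σnom=7.210; wc +0.090/-0.130 → slack +1.254/-1.709; half-tol=0.110, Σhalf²=0.501222
  -G: nom -24.100 → Σnom=-16.890; wc +0.280/-0.070 → slack +1.534/-1.779; half-tol=0.175, Σhalf²=0.531847
Nominal = -16.890. Worst-case = [-16.890 - 1.779, -16.890 + 1.534] = [-18.669, -15.356]. RSS = √0.531847 = 0.729.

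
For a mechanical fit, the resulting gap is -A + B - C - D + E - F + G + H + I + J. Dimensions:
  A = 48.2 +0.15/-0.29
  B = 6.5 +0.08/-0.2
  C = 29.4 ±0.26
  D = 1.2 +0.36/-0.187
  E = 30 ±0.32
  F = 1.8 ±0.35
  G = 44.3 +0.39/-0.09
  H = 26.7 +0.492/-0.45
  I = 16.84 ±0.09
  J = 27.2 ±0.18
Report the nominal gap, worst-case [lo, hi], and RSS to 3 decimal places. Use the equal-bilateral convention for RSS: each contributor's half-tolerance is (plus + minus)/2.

nominal=70.940 wc=[68.490,73.579] rss=0.869

Stack each dimension's contribution:
  -A: nom -48.200 → Σnom=-48.200; wc +0.290/-0.150 → slack +0.290/-0.150; half-tol=0.220, Σhalf²=0.048400
  +B: nom +6.500 → Σnom=-41.700; wc +0.080/-0.200 → slack +0.370/-0.350; half-tol=0.140, Σhalf²=0.068000
  -C: nom -29.400 → Σnom=-71.100; wc +0.260/-0.260 → slack +0.630/-0.610; half-tol=0.260, Σhalf²=0.135600
  -D: nom -1.200 → Σnom=-72.300; wc +0.187/-0.360 → slack +0.817/-0.970; half-tol=0.273, Σhalf²=0.210402
  +E: nom +30.000 → Σnom=-42.300; wc +0.320/-0.320 → slack +1.137/-1.290; half-tol=0.320, Σhalf²=0.312802
  -F: nom -1.800 → Σnom=-44.100; wc +0.350/-0.350 → slack +1.487/-1.640; half-tol=0.350, Σhalf²=0.435302
  +G: nom +44.300 → Σnom=0.200; wc +0.390/-0.090 → slack +1.877/-1.730; half-tol=0.240, Σhalf²=0.492902
  +H: nom +26.700 → Σnom=26.900; wc +0.492/-0.450 → slack +2.369/-2.180; half-tol=0.471, Σhalf²=0.714743
  +I: nom +16.840 → Σnom=43.740; wc +0.090/-0.090 → slack +2.459/-2.270; half-tol=0.090, Σhalf²=0.722843
  +J: nom +27.200 → Σnom=70.940; wc +0.180/-0.180 → slack +2.639/-2.450; half-tol=0.180, Σhalf²=0.755243
Nominal = 70.940. Worst-case = [70.940 - 2.450, 70.940 + 2.639] = [68.490, 73.579]. RSS = √0.755243 = 0.869.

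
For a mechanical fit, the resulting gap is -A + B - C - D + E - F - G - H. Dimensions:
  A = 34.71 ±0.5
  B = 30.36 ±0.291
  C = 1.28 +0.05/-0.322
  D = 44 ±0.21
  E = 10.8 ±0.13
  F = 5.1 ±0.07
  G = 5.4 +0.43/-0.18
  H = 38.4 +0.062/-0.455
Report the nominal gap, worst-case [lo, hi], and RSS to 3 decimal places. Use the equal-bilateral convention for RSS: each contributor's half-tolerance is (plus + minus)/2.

nominal=-87.730 wc=[-89.473,-85.572] rss=0.771

Stack each dimension's contribution:
  -A: nom -34.710 → Σnom=-34.710; wc +0.500/-0.500 → slack +0.500/-0.500; half-tol=0.500, Σhalf²=0.250000
  +B: nom +30.360 → Σnom=-4.350; wc +0.291/-0.291 → slack +0.791/-0.791; half-tol=0.291, Σhalf²=0.334681
  -C: nom -1.280 → Σnom=-5.630; wc +0.322/-0.050 → slack +1.113/-0.841; half-tol=0.186, Σhalf²=0.369277
  -D: nom -44.000 → Σnom=-49.630; wc +0.210/-0.210 → slack +1.323/-1.051; half-tol=0.210, Σhalf²=0.413377
  +E: nom +10.800 → Σnom=-38.830; wc +0.130/-0.130 → slack +1.453/-1.181; half-tol=0.130, Σhalf²=0.430277
  -F: nom -5.100 → Σnom=-43.930; wc +0.070/-0.070 → slack +1.523/-1.251; half-tol=0.070, Σhalf²=0.435177
  -G: nom -5.400 → Σnom=-49.330; wc +0.180/-0.430 → slack +1.703/-1.681; half-tol=0.305, Σhalf²=0.528202
  -H: nom -38.400 → Σnom=-87.730; wc +0.455/-0.062 → slack +2.158/-1.743; half-tol=0.259, Σhalf²=0.595024
Nominal = -87.730. Worst-case = [-87.730 - 1.743, -87.730 + 2.158] = [-89.473, -85.572]. RSS = √0.595024 = 0.771.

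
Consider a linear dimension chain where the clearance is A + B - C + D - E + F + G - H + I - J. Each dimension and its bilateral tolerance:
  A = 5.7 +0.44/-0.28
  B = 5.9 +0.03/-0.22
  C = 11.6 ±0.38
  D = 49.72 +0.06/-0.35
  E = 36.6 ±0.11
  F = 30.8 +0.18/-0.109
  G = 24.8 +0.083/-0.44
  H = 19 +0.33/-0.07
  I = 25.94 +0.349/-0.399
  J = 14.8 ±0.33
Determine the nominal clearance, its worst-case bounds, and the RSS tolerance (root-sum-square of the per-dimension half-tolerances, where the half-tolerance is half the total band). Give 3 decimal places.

Stack each dimension's contribution:
  +A: nom +5.700 → Σnom=5.700; wc +0.440/-0.280 → slack +0.440/-0.280; half-tol=0.360, Σhalf²=0.129600
  +B: nom +5.900 → Σnom=11.600; wc +0.030/-0.220 → slack +0.470/-0.500; half-tol=0.125, Σhalf²=0.145225
  -C: nom -11.600 → Σnom=0.000; wc +0.380/-0.380 → slack +0.850/-0.880; half-tol=0.380, Σhalf²=0.289625
  +D: nom +49.720 → Σnom=49.720; wc +0.060/-0.350 → slack +0.910/-1.230; half-tol=0.205, Σhalf²=0.331650
  -E: nom -36.600 → Σnom=13.120; wc +0.110/-0.110 → slack +1.020/-1.340; half-tol=0.110, Σhalf²=0.343750
  +F: nom +30.800 → Σnom=43.920; wc +0.180/-0.109 → slack +1.200/-1.449; half-tol=0.144, Σhalf²=0.364630
  +G: nom +24.800 → Σnom=68.720; wc +0.083/-0.440 → slack +1.283/-1.889; half-tol=0.262, Σhalf²=0.433013
  -H: nom -19.000 → Σnom=49.720; wc +0.070/-0.330 → slack +1.353/-2.219; half-tol=0.200, Σhalf²=0.473013
  +I: nom +25.940 → Σnom=75.660; wc +0.349/-0.399 → slack +1.702/-2.618; half-tol=0.374, Σhalf²=0.612889
  -J: nom -14.800 → Σnom=60.860; wc +0.330/-0.330 → slack +2.032/-2.948; half-tol=0.330, Σhalf²=0.721789
Nominal = 60.860. Worst-case = [60.860 - 2.948, 60.860 + 2.032] = [57.912, 62.892]. RSS = √0.721789 = 0.850.

nominal=60.860 wc=[57.912,62.892] rss=0.850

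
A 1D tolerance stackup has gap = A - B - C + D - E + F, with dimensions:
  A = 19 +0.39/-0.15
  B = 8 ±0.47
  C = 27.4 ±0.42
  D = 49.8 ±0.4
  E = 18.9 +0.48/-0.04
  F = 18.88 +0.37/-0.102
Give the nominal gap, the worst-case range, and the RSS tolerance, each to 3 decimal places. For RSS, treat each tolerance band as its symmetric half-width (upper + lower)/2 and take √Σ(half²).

nominal=33.380 wc=[31.358,35.470] rss=0.868

Stack each dimension's contribution:
  +A: nom +19.000 → Σnom=19.000; wc +0.390/-0.150 → slack +0.390/-0.150; half-tol=0.270, Σhalf²=0.072900
  -B: nom -8.000 → Σnom=11.000; wc +0.470/-0.470 → slack +0.860/-0.620; half-tol=0.470, Σhalf²=0.293800
  -C: nom -27.400 → Σnom=-16.400; wc +0.420/-0.420 → slack +1.280/-1.040; half-tol=0.420, Σhalf²=0.470200
  +D: nom +49.800 → Σnom=33.400; wc +0.400/-0.400 → slack +1.680/-1.440; half-tol=0.400, Σhalf²=0.630200
  -E: nom -18.900 → Σnom=14.500; wc +0.040/-0.480 → slack +1.720/-1.920; half-tol=0.260, Σhalf²=0.697800
  +F: nom +18.880 → Σnom=33.380; wc +0.370/-0.102 → slack +2.090/-2.022; half-tol=0.236, Σhalf²=0.753496
Nominal = 33.380. Worst-case = [33.380 - 2.022, 33.380 + 2.090] = [31.358, 35.470]. RSS = √0.753496 = 0.868.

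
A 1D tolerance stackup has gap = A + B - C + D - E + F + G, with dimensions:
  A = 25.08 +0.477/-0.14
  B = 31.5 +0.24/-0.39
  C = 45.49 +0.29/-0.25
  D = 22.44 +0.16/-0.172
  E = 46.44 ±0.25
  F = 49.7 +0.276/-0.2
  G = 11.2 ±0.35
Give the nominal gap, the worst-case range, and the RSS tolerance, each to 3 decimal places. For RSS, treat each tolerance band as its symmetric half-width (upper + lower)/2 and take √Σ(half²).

nominal=47.990 wc=[46.198,49.993] rss=0.732

Stack each dimension's contribution:
  +A: nom +25.080 → Σnom=25.080; wc +0.477/-0.140 → slack +0.477/-0.140; half-tol=0.308, Σhalf²=0.095172
  +B: nom +31.500 → Σnom=56.580; wc +0.240/-0.390 → slack +0.717/-0.530; half-tol=0.315, Σhalf²=0.194397
  -C: nom -45.490 → Σnom=11.090; wc +0.250/-0.290 → slack +0.967/-0.820; half-tol=0.270, Σhalf²=0.267297
  +D: nom +22.440 → Σnom=33.530; wc +0.160/-0.172 → slack +1.127/-0.992; half-tol=0.166, Σhalf²=0.294853
  -E: nom -46.440 → Σnom=-12.910; wc +0.250/-0.250 → slack +1.377/-1.242; half-tol=0.250, Σhalf²=0.357353
  +F: nom +49.700 → Σnom=36.790; wc +0.276/-0.200 → slack +1.653/-1.442; half-tol=0.238, Σhalf²=0.413997
  +G: nom +11.200 → Σnom=47.990; wc +0.350/-0.350 → slack +2.003/-1.792; half-tol=0.350, Σhalf²=0.536497
Nominal = 47.990. Worst-case = [47.990 - 1.792, 47.990 + 2.003] = [46.198, 49.993]. RSS = √0.536497 = 0.732.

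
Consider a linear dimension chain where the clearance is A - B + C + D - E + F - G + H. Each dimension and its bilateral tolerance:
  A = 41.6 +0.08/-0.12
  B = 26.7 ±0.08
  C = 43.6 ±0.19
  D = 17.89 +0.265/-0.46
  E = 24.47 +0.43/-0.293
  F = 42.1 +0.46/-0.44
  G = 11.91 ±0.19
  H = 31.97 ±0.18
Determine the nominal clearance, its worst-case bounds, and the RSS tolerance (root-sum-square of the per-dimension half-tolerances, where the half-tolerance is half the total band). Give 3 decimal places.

Stack each dimension's contribution:
  +A: nom +41.600 → Σnom=41.600; wc +0.080/-0.120 → slack +0.080/-0.120; half-tol=0.100, Σhalf²=0.010000
  -B: nom -26.700 → Σnom=14.900; wc +0.080/-0.080 → slack +0.160/-0.200; half-tol=0.080, Σhalf²=0.016400
  +C: nom +43.600 → Σnom=58.500; wc +0.190/-0.190 → slack +0.350/-0.390; half-tol=0.190, Σhalf²=0.052500
  +D: nom +17.890 → Σnom=76.390; wc +0.265/-0.460 → slack +0.615/-0.850; half-tol=0.363, Σhalf²=0.183906
  -E: nom -24.470 → Σnom=51.920; wc +0.293/-0.430 → slack +0.908/-1.280; half-tol=0.361, Σhalf²=0.314589
  +F: nom +42.100 → Σnom=94.020; wc +0.460/-0.440 → slack +1.368/-1.720; half-tol=0.450, Σhalf²=0.517089
  -G: nom -11.910 → Σnom=82.110; wc +0.190/-0.190 → slack +1.558/-1.910; half-tol=0.190, Σhalf²=0.553189
  +H: nom +31.970 → Σnom=114.080; wc +0.180/-0.180 → slack +1.738/-2.090; half-tol=0.180, Σhalf²=0.585589
Nominal = 114.080. Worst-case = [114.080 - 2.090, 114.080 + 1.738] = [111.990, 115.818]. RSS = √0.585589 = 0.765.

nominal=114.080 wc=[111.990,115.818] rss=0.765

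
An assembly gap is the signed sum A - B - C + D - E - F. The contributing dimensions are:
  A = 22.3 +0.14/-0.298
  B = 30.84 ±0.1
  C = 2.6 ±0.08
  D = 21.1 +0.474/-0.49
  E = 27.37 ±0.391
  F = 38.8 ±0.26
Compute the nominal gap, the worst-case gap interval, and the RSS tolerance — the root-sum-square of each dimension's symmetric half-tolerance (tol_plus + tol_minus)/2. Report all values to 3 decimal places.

Stack each dimension's contribution:
  +A: nom +22.300 → Σnom=22.300; wc +0.140/-0.298 → slack +0.140/-0.298; half-tol=0.219, Σhalf²=0.047961
  -B: nom -30.840 → Σnom=-8.540; wc +0.100/-0.100 → slack +0.240/-0.398; half-tol=0.100, Σhalf²=0.057961
  -C: nom -2.600 → Σnom=-11.140; wc +0.080/-0.080 → slack +0.320/-0.478; half-tol=0.080, Σhalf²=0.064361
  +D: nom +21.100 → Σnom=9.960; wc +0.474/-0.490 → slack +0.794/-0.968; half-tol=0.482, Σhalf²=0.296685
  -E: nom -27.370 → Σnom=-17.410; wc +0.391/-0.391 → slack +1.185/-1.359; half-tol=0.391, Σhalf²=0.449566
  -F: nom -38.800 → Σnom=-56.210; wc +0.260/-0.260 → slack +1.445/-1.619; half-tol=0.260, Σhalf²=0.517166
Nominal = -56.210. Worst-case = [-56.210 - 1.619, -56.210 + 1.445] = [-57.829, -54.765]. RSS = √0.517166 = 0.719.

nominal=-56.210 wc=[-57.829,-54.765] rss=0.719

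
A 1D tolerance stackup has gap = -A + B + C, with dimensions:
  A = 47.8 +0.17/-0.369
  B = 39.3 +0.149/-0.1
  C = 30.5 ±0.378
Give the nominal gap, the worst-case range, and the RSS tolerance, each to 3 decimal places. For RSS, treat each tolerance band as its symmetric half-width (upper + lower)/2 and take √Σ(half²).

Stack each dimension's contribution:
  -A: nom -47.800 → Σnom=-47.800; wc +0.369/-0.170 → slack +0.369/-0.170; half-tol=0.270, Σhalf²=0.072630
  +B: nom +39.300 → Σnom=-8.500; wc +0.149/-0.100 → slack +0.518/-0.270; half-tol=0.124, Σhalf²=0.088131
  +C: nom +30.500 → Σnom=22.000; wc +0.378/-0.378 → slack +0.896/-0.648; half-tol=0.378, Σhalf²=0.231015
Nominal = 22.000. Worst-case = [22.000 - 0.648, 22.000 + 0.896] = [21.352, 22.896]. RSS = √0.231015 = 0.481.

nominal=22.000 wc=[21.352,22.896] rss=0.481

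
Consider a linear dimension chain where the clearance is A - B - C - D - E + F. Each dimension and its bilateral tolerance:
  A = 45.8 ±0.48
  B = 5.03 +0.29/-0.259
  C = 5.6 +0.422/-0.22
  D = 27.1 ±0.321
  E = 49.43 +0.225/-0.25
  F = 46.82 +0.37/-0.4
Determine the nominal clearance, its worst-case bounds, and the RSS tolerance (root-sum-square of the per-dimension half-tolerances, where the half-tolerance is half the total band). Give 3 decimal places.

nominal=5.460 wc=[3.322,7.360] rss=0.846

Stack each dimension's contribution:
  +A: nom +45.800 → Σnom=45.800; wc +0.480/-0.480 → slack +0.480/-0.480; half-tol=0.480, Σhalf²=0.230400
  -B: nom -5.030 → Σnom=40.770; wc +0.259/-0.290 → slack +0.739/-0.770; half-tol=0.274, Σhalf²=0.305750
  -C: nom -5.600 → Σnom=35.170; wc +0.220/-0.422 → slack +0.959/-1.192; half-tol=0.321, Σhalf²=0.408791
  -D: nom -27.100 → Σnom=8.070; wc +0.321/-0.321 → slack +1.280/-1.513; half-tol=0.321, Σhalf²=0.511832
  -E: nom -49.430 → Σnom=-41.360; wc +0.250/-0.225 → slack +1.530/-1.738; half-tol=0.237, Σhalf²=0.568238
  +F: nom +46.820 → Σnom=5.460; wc +0.370/-0.400 → slack +1.900/-2.138; half-tol=0.385, Σhalf²=0.716463
Nominal = 5.460. Worst-case = [5.460 - 2.138, 5.460 + 1.900] = [3.322, 7.360]. RSS = √0.716463 = 0.846.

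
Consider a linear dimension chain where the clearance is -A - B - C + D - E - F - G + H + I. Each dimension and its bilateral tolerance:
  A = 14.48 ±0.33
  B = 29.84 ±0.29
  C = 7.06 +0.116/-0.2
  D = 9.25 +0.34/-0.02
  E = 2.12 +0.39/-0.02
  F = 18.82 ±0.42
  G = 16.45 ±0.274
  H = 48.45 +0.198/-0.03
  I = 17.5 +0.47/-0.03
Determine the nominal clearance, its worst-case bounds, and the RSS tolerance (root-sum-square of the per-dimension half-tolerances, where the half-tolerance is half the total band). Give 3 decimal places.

nominal=-13.570 wc=[-15.470,-11.028] rss=0.787

Stack each dimension's contribution:
  -A: nom -14.480 → Σnom=-14.480; wc +0.330/-0.330 → slack +0.330/-0.330; half-tol=0.330, Σhalf²=0.108900
  -B: nom -29.840 → Σnom=-44.320; wc +0.290/-0.290 → slack +0.620/-0.620; half-tol=0.290, Σhalf²=0.193000
  -C: nom -7.060 → Σnom=-51.380; wc +0.200/-0.116 → slack +0.820/-0.736; half-tol=0.158, Σhalf²=0.217964
  +D: nom +9.250 → Σnom=-42.130; wc +0.340/-0.020 → slack +1.160/-0.756; half-tol=0.180, Σhalf²=0.250364
  -E: nom -2.120 → Σnom=-44.250; wc +0.020/-0.390 → slack +1.180/-1.146; half-tol=0.205, Σhalf²=0.292389
  -F: nom -18.820 → Σnom=-63.070; wc +0.420/-0.420 → slack +1.600/-1.566; half-tol=0.420, Σhalf²=0.468789
  -G: nom -16.450 → Σnom=-79.520; wc +0.274/-0.274 → slack +1.874/-1.840; half-tol=0.274, Σhalf²=0.543865
  +H: nom +48.450 → Σnom=-31.070; wc +0.198/-0.030 → slack +2.072/-1.870; half-tol=0.114, Σhalf²=0.556861
  +I: nom +17.500 → Σnom=-13.570; wc +0.470/-0.030 → slack +2.542/-1.900; half-tol=0.250, Σhalf²=0.619361
Nominal = -13.570. Worst-case = [-13.570 - 1.900, -13.570 + 2.542] = [-15.470, -11.028]. RSS = √0.619361 = 0.787.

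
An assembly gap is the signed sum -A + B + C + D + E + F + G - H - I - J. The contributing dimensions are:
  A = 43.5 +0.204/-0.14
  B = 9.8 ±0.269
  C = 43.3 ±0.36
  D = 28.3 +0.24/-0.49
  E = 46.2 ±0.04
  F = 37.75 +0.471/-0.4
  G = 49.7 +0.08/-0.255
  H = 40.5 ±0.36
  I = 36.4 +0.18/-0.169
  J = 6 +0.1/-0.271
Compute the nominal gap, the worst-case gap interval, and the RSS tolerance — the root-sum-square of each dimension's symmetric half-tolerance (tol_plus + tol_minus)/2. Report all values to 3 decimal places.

nominal=88.650 wc=[85.992,91.050] rss=0.882

Stack each dimension's contribution:
  -A: nom -43.500 → Σnom=-43.500; wc +0.140/-0.204 → slack +0.140/-0.204; half-tol=0.172, Σhalf²=0.029584
  +B: nom +9.800 → Σnom=-33.700; wc +0.269/-0.269 → slack +0.409/-0.473; half-tol=0.269, Σhalf²=0.101945
  +C: nom +43.300 → Σnom=9.600; wc +0.360/-0.360 → slack +0.769/-0.833; half-tol=0.360, Σhalf²=0.231545
  +D: nom +28.300 → Σnom=37.900; wc +0.240/-0.490 → slack +1.009/-1.323; half-tol=0.365, Σhalf²=0.364770
  +E: nom +46.200 → Σnom=84.100; wc +0.040/-0.040 → slack +1.049/-1.363; half-tol=0.040, Σhalf²=0.366370
  +F: nom +37.750 → Σnom=121.850; wc +0.471/-0.400 → slack +1.520/-1.763; half-tol=0.435, Σhalf²=0.556030
  +G: nom +49.700 → Σnom=171.550; wc +0.080/-0.255 → slack +1.600/-2.018; half-tol=0.168, Σhalf²=0.584086
  -H: nom -40.500 → Σnom=131.050; wc +0.360/-0.360 → slack +1.960/-2.378; half-tol=0.360, Σhalf²=0.713686
  -I: nom -36.400 → Σnom=94.650; wc +0.169/-0.180 → slack +2.129/-2.558; half-tol=0.174, Σhalf²=0.744137
  -J: nom -6.000 → Σnom=88.650; wc +0.271/-0.100 → slack +2.400/-2.658; half-tol=0.185, Σhalf²=0.778547
Nominal = 88.650. Worst-case = [88.650 - 2.658, 88.650 + 2.400] = [85.992, 91.050]. RSS = √0.778547 = 0.882.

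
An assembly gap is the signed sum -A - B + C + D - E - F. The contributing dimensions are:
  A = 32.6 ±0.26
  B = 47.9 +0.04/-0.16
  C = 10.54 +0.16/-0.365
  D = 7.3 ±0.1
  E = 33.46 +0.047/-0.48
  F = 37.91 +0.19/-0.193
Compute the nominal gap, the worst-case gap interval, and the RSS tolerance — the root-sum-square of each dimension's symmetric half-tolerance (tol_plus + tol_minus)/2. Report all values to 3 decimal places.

nominal=-134.030 wc=[-135.032,-132.677] rss=0.512

Stack each dimension's contribution:
  -A: nom -32.600 → Σnom=-32.600; wc +0.260/-0.260 → slack +0.260/-0.260; half-tol=0.260, Σhalf²=0.067600
  -B: nom -47.900 → Σnom=-80.500; wc +0.160/-0.040 → slack +0.420/-0.300; half-tol=0.100, Σhalf²=0.077600
  +C: nom +10.540 → Σnom=-69.960; wc +0.160/-0.365 → slack +0.580/-0.665; half-tol=0.263, Σhalf²=0.146506
  +D: nom +7.300 → Σnom=-62.660; wc +0.100/-0.100 → slack +0.680/-0.765; half-tol=0.100, Σhalf²=0.156506
  -E: nom -33.460 → Σnom=-96.120; wc +0.480/-0.047 → slack +1.160/-0.812; half-tol=0.264, Σhalf²=0.225939
  -F: nom -37.910 → Σnom=-134.030; wc +0.193/-0.190 → slack +1.353/-1.002; half-tol=0.192, Σhalf²=0.262611
Nominal = -134.030. Worst-case = [-134.030 - 1.002, -134.030 + 1.353] = [-135.032, -132.677]. RSS = √0.262611 = 0.512.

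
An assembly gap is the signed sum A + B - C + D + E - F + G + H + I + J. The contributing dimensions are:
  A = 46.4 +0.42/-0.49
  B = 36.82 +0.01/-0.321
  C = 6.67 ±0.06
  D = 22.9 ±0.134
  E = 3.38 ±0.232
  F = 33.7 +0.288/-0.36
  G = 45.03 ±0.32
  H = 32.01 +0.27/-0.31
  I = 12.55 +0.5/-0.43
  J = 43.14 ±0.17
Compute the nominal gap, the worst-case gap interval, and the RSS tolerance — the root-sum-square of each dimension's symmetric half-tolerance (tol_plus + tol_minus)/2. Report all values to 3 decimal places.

Stack each dimension's contribution:
  +A: nom +46.400 → Σnom=46.400; wc +0.420/-0.490 → slack +0.420/-0.490; half-tol=0.455, Σhalf²=0.207025
  +B: nom +36.820 → Σnom=83.220; wc +0.010/-0.321 → slack +0.430/-0.811; half-tol=0.166, Σhalf²=0.234415
  -C: nom -6.670 → Σnom=76.550; wc +0.060/-0.060 → slack +0.490/-0.871; half-tol=0.060, Σhalf²=0.238015
  +D: nom +22.900 → Σnom=99.450; wc +0.134/-0.134 → slack +0.624/-1.005; half-tol=0.134, Σhalf²=0.255971
  +E: nom +3.380 → Σnom=102.830; wc +0.232/-0.232 → slack +0.856/-1.237; half-tol=0.232, Σhalf²=0.309795
  -F: nom -33.700 → Σnom=69.130; wc +0.360/-0.288 → slack +1.216/-1.525; half-tol=0.324, Σhalf²=0.414771
  +G: nom +45.030 → Σnom=114.160; wc +0.320/-0.320 → slack +1.536/-1.845; half-tol=0.320, Σhalf²=0.517171
  +H: nom +32.010 → Σnom=146.170; wc +0.270/-0.310 → slack +1.806/-2.155; half-tol=0.290, Σhalf²=0.601271
  +I: nom +12.550 → Σnom=158.720; wc +0.500/-0.430 → slack +2.306/-2.585; half-tol=0.465, Σhalf²=0.817496
  +J: nom +43.140 → Σnom=201.860; wc +0.170/-0.170 → slack +2.476/-2.755; half-tol=0.170, Σhalf²=0.846396
Nominal = 201.860. Worst-case = [201.860 - 2.755, 201.860 + 2.476] = [199.105, 204.336]. RSS = √0.846396 = 0.920.

nominal=201.860 wc=[199.105,204.336] rss=0.920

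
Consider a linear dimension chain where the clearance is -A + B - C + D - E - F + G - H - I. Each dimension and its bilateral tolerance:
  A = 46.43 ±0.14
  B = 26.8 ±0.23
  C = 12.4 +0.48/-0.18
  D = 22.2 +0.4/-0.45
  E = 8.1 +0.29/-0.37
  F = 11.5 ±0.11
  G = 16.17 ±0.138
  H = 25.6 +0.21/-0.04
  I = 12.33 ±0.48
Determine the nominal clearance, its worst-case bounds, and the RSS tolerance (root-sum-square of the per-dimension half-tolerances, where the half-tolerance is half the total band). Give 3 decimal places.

Stack each dimension's contribution:
  -A: nom -46.430 → Σnom=-46.430; wc +0.140/-0.140 → slack +0.140/-0.140; half-tol=0.140, Σhalf²=0.019600
  +B: nom +26.800 → Σnom=-19.630; wc +0.230/-0.230 → slack +0.370/-0.370; half-tol=0.230, Σhalf²=0.072500
  -C: nom -12.400 → Σnom=-32.030; wc +0.180/-0.480 → slack +0.550/-0.850; half-tol=0.330, Σhalf²=0.181400
  +D: nom +22.200 → Σnom=-9.830; wc +0.400/-0.450 → slack +0.950/-1.300; half-tol=0.425, Σhalf²=0.362025
  -E: nom -8.100 → Σnom=-17.930; wc +0.370/-0.290 → slack +1.320/-1.590; half-tol=0.330, Σhalf²=0.470925
  -F: nom -11.500 → Σnom=-29.430; wc +0.110/-0.110 → slack +1.430/-1.700; half-tol=0.110, Σhalf²=0.483025
  +G: nom +16.170 → Σnom=-13.260; wc +0.138/-0.138 → slack +1.568/-1.838; half-tol=0.138, Σhalf²=0.502069
  -H: nom -25.600 → Σnom=-38.860; wc +0.040/-0.210 → slack +1.608/-2.048; half-tol=0.125, Σhalf²=0.517694
  -I: nom -12.330 → Σnom=-51.190; wc +0.480/-0.480 → slack +2.088/-2.528; half-tol=0.480, Σhalf²=0.748094
Nominal = -51.190. Worst-case = [-51.190 - 2.528, -51.190 + 2.088] = [-53.718, -49.102]. RSS = √0.748094 = 0.865.

nominal=-51.190 wc=[-53.718,-49.102] rss=0.865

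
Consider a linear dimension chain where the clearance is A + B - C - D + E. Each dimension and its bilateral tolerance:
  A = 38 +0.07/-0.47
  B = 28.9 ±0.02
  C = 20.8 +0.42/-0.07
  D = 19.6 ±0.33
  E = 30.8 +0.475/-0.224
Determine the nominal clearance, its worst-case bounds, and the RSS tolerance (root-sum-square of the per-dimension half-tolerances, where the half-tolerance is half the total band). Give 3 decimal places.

nominal=57.300 wc=[55.836,58.265] rss=0.604

Stack each dimension's contribution:
  +A: nom +38.000 → Σnom=38.000; wc +0.070/-0.470 → slack +0.070/-0.470; half-tol=0.270, Σhalf²=0.072900
  +B: nom +28.900 → Σnom=66.900; wc +0.020/-0.020 → slack +0.090/-0.490; half-tol=0.020, Σhalf²=0.073300
  -C: nom -20.800 → Σnom=46.100; wc +0.070/-0.420 → slack +0.160/-0.910; half-tol=0.245, Σhalf²=0.133325
  -D: nom -19.600 → Σnom=26.500; wc +0.330/-0.330 → slack +0.490/-1.240; half-tol=0.330, Σhalf²=0.242225
  +E: nom +30.800 → Σnom=57.300; wc +0.475/-0.224 → slack +0.965/-1.464; half-tol=0.349, Σhalf²=0.364375
Nominal = 57.300. Worst-case = [57.300 - 1.464, 57.300 + 0.965] = [55.836, 58.265]. RSS = √0.364375 = 0.604.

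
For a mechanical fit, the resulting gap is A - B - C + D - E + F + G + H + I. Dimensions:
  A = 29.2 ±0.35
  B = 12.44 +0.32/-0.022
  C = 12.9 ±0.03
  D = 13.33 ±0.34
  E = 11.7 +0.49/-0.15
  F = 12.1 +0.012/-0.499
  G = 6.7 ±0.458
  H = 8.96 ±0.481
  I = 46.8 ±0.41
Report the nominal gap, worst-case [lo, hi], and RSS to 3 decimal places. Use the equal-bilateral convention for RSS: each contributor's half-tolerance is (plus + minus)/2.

nominal=80.050 wc=[76.672,82.303] rss=1.022

Stack each dimension's contribution:
  +A: nom +29.200 → Σnom=29.200; wc +0.350/-0.350 → slack +0.350/-0.350; half-tol=0.350, Σhalf²=0.122500
  -B: nom -12.440 → Σnom=16.760; wc +0.022/-0.320 → slack +0.372/-0.670; half-tol=0.171, Σhalf²=0.151741
  -C: nom -12.900 → Σnom=3.860; wc +0.030/-0.030 → slack +0.402/-0.700; half-tol=0.030, Σhalf²=0.152641
  +D: nom +13.330 → Σnom=17.190; wc +0.340/-0.340 → slack +0.742/-1.040; half-tol=0.340, Σhalf²=0.268241
  -E: nom -11.700 → Σnom=5.490; wc +0.150/-0.490 → slack +0.892/-1.530; half-tol=0.320, Σhalf²=0.370641
  +F: nom +12.100 → Σnom=17.590; wc +0.012/-0.499 → slack +0.904/-2.029; half-tol=0.256, Σhalf²=0.435921
  +G: nom +6.700 → Σnom=24.290; wc +0.458/-0.458 → slack +1.362/-2.487; half-tol=0.458, Σhalf²=0.645685
  +H: nom +8.960 → Σnom=33.250; wc +0.481/-0.481 → slack +1.843/-2.968; half-tol=0.481, Σhalf²=0.877046
  +I: nom +46.800 → Σnom=80.050; wc +0.410/-0.410 → slack +2.253/-3.378; half-tol=0.410, Σhalf²=1.045146
Nominal = 80.050. Worst-case = [80.050 - 3.378, 80.050 + 2.253] = [76.672, 82.303]. RSS = √1.045146 = 1.022.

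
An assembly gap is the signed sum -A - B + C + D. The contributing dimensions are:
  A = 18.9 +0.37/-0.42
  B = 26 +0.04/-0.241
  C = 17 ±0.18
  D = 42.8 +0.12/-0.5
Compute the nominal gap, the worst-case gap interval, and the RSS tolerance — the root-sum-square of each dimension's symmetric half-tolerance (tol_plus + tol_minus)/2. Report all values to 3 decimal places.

Stack each dimension's contribution:
  -A: nom -18.900 → Σnom=-18.900; wc +0.420/-0.370 → slack +0.420/-0.370; half-tol=0.395, Σhalf²=0.156025
  -B: nom -26.000 → Σnom=-44.900; wc +0.241/-0.040 → slack +0.661/-0.410; half-tol=0.140, Σhalf²=0.175765
  +C: nom +17.000 → Σnom=-27.900; wc +0.180/-0.180 → slack +0.841/-0.590; half-tol=0.180, Σhalf²=0.208165
  +D: nom +42.800 → Σnom=14.900; wc +0.120/-0.500 → slack +0.961/-1.090; half-tol=0.310, Σhalf²=0.304265
Nominal = 14.900. Worst-case = [14.900 - 1.090, 14.900 + 0.961] = [13.810, 15.861]. RSS = √0.304265 = 0.552.

nominal=14.900 wc=[13.810,15.861] rss=0.552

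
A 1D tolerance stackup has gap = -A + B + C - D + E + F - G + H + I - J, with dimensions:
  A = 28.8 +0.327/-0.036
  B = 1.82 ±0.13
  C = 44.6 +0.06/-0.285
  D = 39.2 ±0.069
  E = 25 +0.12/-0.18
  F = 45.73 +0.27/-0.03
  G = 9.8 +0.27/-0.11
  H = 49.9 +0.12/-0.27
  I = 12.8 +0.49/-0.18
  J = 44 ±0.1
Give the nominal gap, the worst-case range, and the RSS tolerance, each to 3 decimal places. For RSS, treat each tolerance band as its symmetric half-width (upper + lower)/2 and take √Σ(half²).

nominal=58.050 wc=[56.209,59.555] rss=0.571

Stack each dimension's contribution:
  -A: nom -28.800 → Σnom=-28.800; wc +0.036/-0.327 → slack +0.036/-0.327; half-tol=0.181, Σhalf²=0.032942
  +B: nom +1.820 → Σnom=-26.980; wc +0.130/-0.130 → slack +0.166/-0.457; half-tol=0.130, Σhalf²=0.049842
  +C: nom +44.600 → Σnom=17.620; wc +0.060/-0.285 → slack +0.226/-0.742; half-tol=0.172, Σhalf²=0.079599
  -D: nom -39.200 → Σnom=-21.580; wc +0.069/-0.069 → slack +0.295/-0.811; half-tol=0.069, Σhalf²=0.084360
  +E: nom +25.000 → Σnom=3.420; wc +0.120/-0.180 → slack +0.415/-0.991; half-tol=0.150, Σhalf²=0.106859
  +F: nom +45.730 → Σnom=49.150; wc +0.270/-0.030 → slack +0.685/-1.021; half-tol=0.150, Σhalf²=0.129360
  -G: nom -9.800 → Σnom=39.350; wc +0.110/-0.270 → slack +0.795/-1.291; half-tol=0.190, Σhalf²=0.165460
  +H: nom +49.900 → Σnom=89.250; wc +0.120/-0.270 → slack +0.915/-1.561; half-tol=0.195, Σhalf²=0.203485
  +I: nom +12.800 → Σnom=102.050; wc +0.490/-0.180 → slack +1.405/-1.741; half-tol=0.335, Σhalf²=0.315709
  -J: nom -44.000 → Σnom=58.050; wc +0.100/-0.100 → slack +1.505/-1.841; half-tol=0.100, Σhalf²=0.325709
Nominal = 58.050. Worst-case = [58.050 - 1.841, 58.050 + 1.505] = [56.209, 59.555]. RSS = √0.325709 = 0.571.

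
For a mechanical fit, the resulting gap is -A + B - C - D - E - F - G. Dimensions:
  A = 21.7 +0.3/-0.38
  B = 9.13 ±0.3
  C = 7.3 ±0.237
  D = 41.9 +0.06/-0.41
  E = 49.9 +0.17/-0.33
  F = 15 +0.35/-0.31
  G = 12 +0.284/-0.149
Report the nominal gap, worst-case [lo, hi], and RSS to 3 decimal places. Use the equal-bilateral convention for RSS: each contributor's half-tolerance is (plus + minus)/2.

Stack each dimension's contribution:
  -A: nom -21.700 → Σnom=-21.700; wc +0.380/-0.300 → slack +0.380/-0.300; half-tol=0.340, Σhalf²=0.115600
  +B: nom +9.130 → Σnom=-12.570; wc +0.300/-0.300 → slack +0.680/-0.600; half-tol=0.300, Σhalf²=0.205600
  -C: nom -7.300 → Σnom=-19.870; wc +0.237/-0.237 → slack +0.917/-0.837; half-tol=0.237, Σhalf²=0.261769
  -D: nom -41.900 → Σnom=-61.770; wc +0.410/-0.060 → slack +1.327/-0.897; half-tol=0.235, Σhalf²=0.316994
  -E: nom -49.900 → Σnom=-111.670; wc +0.330/-0.170 → slack +1.657/-1.067; half-tol=0.250, Σhalf²=0.379494
  -F: nom -15.000 → Σnom=-126.670; wc +0.310/-0.350 → slack +1.967/-1.417; half-tol=0.330, Σhalf²=0.488394
  -G: nom -12.000 → Σnom=-138.670; wc +0.149/-0.284 → slack +2.116/-1.701; half-tol=0.216, Σhalf²=0.535266
Nominal = -138.670. Worst-case = [-138.670 - 1.701, -138.670 + 2.116] = [-140.371, -136.554]. RSS = √0.535266 = 0.732.

nominal=-138.670 wc=[-140.371,-136.554] rss=0.732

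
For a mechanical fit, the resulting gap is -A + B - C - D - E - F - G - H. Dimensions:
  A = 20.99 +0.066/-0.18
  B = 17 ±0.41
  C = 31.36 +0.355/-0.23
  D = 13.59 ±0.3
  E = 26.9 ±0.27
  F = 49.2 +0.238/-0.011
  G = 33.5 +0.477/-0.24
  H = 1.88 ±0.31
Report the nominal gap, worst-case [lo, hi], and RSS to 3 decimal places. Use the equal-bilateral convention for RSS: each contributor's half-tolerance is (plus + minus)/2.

nominal=-160.420 wc=[-162.846,-158.469] rss=0.820

Stack each dimension's contribution:
  -A: nom -20.990 → Σnom=-20.990; wc +0.180/-0.066 → slack +0.180/-0.066; half-tol=0.123, Σhalf²=0.015129
  +B: nom +17.000 → Σnom=-3.990; wc +0.410/-0.410 → slack +0.590/-0.476; half-tol=0.410, Σhalf²=0.183229
  -C: nom -31.360 → Σnom=-35.350; wc +0.230/-0.355 → slack +0.820/-0.831; half-tol=0.292, Σhalf²=0.268785
  -D: nom -13.590 → Σnom=-48.940; wc +0.300/-0.300 → slack +1.120/-1.131; half-tol=0.300, Σhalf²=0.358785
  -E: nom -26.900 → Σnom=-75.840; wc +0.270/-0.270 → slack +1.390/-1.401; half-tol=0.270, Σhalf²=0.431685
  -F: nom -49.200 → Σnom=-125.040; wc +0.011/-0.238 → slack +1.401/-1.639; half-tol=0.124, Σhalf²=0.447185
  -G: nom -33.500 → Σnom=-158.540; wc +0.240/-0.477 → slack +1.641/-2.116; half-tol=0.358, Σhalf²=0.575708
  -H: nom -1.880 → Σnom=-160.420; wc +0.310/-0.310 → slack +1.951/-2.426; half-tol=0.310, Σhalf²=0.671808
Nominal = -160.420. Worst-case = [-160.420 - 2.426, -160.420 + 1.951] = [-162.846, -158.469]. RSS = √0.671808 = 0.820.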